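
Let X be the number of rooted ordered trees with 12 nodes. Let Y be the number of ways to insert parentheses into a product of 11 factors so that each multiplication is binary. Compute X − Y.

41990

Rooted ordered (plane) trees on m nodes have m−1 edges and are counted by C_{m−1}; m = 12 gives C_11. So X = C_11 = 58786.
Parenthesizations of m factors correspond to full binary trees with m leaves, counted by C_{m−1}; m = 11 gives C_10. So Y = C_10 = 16796.
X − Y = 58786 − 16796 = 41990.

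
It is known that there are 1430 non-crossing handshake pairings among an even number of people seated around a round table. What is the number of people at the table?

Non-crossing handshake pairings of 2n people are counted by C_n, and C_8 = 1430.
So n = 8, and there are 2n = 16 people.

16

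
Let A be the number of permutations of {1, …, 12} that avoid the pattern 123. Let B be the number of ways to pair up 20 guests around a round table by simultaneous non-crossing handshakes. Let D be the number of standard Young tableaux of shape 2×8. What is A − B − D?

189786

For any fixed pattern of length 3, the pattern-avoiding permutations of [12] number C_12. So A = C_12 = 208012.
Non-crossing handshake pairings of 2n people are counted by C_n; 20 people gives n = 10. So B = C_10 = 16796.
By the hook-length formula (or a Dyck-path bijection), SYT of shape 2×8 number C_8. So D = C_8 = 1430.
A − B − D = 208012 − 16796 − 1430 = 189786.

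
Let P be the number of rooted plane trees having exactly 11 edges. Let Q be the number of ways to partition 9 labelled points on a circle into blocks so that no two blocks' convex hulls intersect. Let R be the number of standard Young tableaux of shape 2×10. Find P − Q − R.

37128

A rooted plane tree with 11 edges has 12 nodes, and the count is C_11. So P = C_11 = 58786.
Non-crossing partitions of an n-element set are counted by C_n; here n = 9. So Q = C_9 = 4862.
By the hook-length formula (or a Dyck-path bijection), SYT of shape 2×10 number C_10. So R = C_10 = 16796.
P − Q − R = 58786 − 4862 − 16796 = 37128.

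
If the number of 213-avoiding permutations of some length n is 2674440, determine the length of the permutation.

14

Permutations of [n] avoiding a fixed length-3 pattern are counted by C_n. The Catalan number equal to 2674440 is C_14.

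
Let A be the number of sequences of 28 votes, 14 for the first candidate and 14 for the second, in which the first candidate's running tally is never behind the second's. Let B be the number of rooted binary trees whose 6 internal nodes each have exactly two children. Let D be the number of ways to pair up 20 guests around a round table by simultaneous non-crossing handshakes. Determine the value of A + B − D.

Ballot sequences with n votes each where one side never trails are Dyck words, counted by C_n; here n = 14. So A = C_14 = 2674440.
The number of full binary trees on 6 internal nodes is the Catalan number C_6. So B = C_6 = 132.
With 20 = 2·10 people, non-crossing handshake pairings are non-crossing perfect matchings on a circle, counted by C_10. So D = C_10 = 16796.
A + B − D = 2674440 + 132 − 16796 = 2657776.

2657776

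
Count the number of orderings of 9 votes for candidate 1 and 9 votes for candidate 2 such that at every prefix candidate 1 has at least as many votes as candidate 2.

4862

Ballot sequences with n votes each where one side never trails are Dyck words, counted by C_n; here n = 9.
C_9 = 4862.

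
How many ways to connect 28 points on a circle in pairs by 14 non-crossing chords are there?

2674440

Pairing 28 circle points by 14 non-crossing chords gives C_14 matchings.
C_14 = C(28,14)/15 = 40116600/15 = 2674440.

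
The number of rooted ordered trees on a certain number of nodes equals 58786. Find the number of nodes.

Rooted ordered trees on m nodes are counted by C_{m−1}, and C_11 = 58786.
So the index is 11, and the number of nodes is 11 + 1 = 12.

12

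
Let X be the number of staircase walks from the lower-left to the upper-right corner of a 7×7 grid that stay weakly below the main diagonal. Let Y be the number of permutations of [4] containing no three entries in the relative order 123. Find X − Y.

Monotone paths in an n×n grid that stay weakly below the diagonal are counted by C_n; here n = 7. So X = C_7 = 429.
For any fixed pattern of length 3, the pattern-avoiding permutations of [4] number C_4. So Y = C_4 = 14.
X − Y = 429 − 14 = 415.

415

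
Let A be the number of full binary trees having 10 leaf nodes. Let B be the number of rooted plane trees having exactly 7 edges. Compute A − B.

4433

A full binary tree with L leaves has L−1 internal nodes and is counted by C_{L−1}; L = 10 gives C_9. So A = C_9 = 4862.
A rooted plane tree with 7 edges has 8 nodes, and the count is C_7. So B = C_7 = 429.
A − B = 4862 − 429 = 4433.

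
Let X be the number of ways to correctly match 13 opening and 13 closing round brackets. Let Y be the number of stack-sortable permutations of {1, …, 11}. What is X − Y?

A balanced arrangement of 13 bracket pairs is a Dyck word of semilength 13, so the count is C_13. So X = C_13 = 742900.
Stack-sortable permutations are exactly the 231-avoiding ones, counted by C_n; here n = 11. So Y = C_11 = 58786.
X − Y = 742900 − 58786 = 684114.

684114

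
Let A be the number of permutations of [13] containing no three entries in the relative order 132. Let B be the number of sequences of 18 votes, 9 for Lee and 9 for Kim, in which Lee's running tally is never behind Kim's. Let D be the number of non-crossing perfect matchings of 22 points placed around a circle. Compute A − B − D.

679252

Permutations of [n] avoiding any single length-3 pattern are counted by C_n; here n = 13. So A = C_13 = 742900.
Ballot sequences with n votes each where one side never trails are Dyck words, counted by C_n; here n = 9. So B = C_9 = 4862.
Non-crossing perfect matchings of 2n points on a circle are counted by C_n; with 22 points, n = 11. So D = C_11 = 58786.
A − B − D = 742900 − 4862 − 58786 = 679252.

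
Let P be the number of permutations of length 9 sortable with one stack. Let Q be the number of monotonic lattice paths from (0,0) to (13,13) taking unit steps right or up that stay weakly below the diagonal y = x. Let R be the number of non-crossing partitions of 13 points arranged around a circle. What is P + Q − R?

4862

By Knuth's characterisation, the stack-sortable permutations of length 9 are the 231-avoiders, numbering C_9. So P = C_9 = 4862.
Sub-diagonal monotone paths from (0,0) to (13,13) biject with Dyck paths of semilength 13, giving C_13. So Q = C_13 = 742900.
The non-crossing partitions of [13] form a lattice of size C_13. So R = C_13 = 742900.
P + Q − R = 4862 + 742900 − 742900 = 4862.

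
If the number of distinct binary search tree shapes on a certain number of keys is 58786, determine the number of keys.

Binary search tree shapes on n keys are counted by C_n, and C_11 = 58786.

11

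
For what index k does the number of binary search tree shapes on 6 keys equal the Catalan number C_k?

6

There are C_n binary search tree shapes on n keys; with n = 6 that is C_6.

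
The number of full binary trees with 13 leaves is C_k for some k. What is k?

A full binary tree with L leaves has L−1 internal nodes and is counted by C_{L−1}; L = 13 gives C_12.

12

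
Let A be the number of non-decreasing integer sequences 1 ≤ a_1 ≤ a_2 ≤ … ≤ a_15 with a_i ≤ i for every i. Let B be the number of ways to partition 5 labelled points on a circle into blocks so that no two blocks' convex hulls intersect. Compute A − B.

Such sub-staircase sequences of length n are counted by C_n; here n = 15. So A = C_15 = 9694845.
The non-crossing partitions of [5] form a lattice of size C_5. So B = C_5 = 42.
A − B = 9694845 − 42 = 9694803.

9694803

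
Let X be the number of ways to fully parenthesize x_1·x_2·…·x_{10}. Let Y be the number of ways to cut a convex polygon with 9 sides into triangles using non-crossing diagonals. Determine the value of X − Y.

4433

Bracketing 10 factors into binary products is counted by C_{10−1} = C_9. So X = C_9 = 4862.
The number of triangulations of a 9-gon is the Catalan number C_7 (index = sides − 2). So Y = C_7 = 429.
X − Y = 4862 − 429 = 4433.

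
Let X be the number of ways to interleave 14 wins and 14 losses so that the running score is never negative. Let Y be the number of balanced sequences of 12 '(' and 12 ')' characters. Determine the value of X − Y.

2466428

Ballot sequences with n votes each where one side never trails are Dyck words, counted by C_n; here n = 14. So X = C_14 = 2674440.
With 12 pairs the number of balanced bracket strings is the Catalan number C_12. So Y = C_12 = 208012.
X − Y = 2674440 − 208012 = 2466428.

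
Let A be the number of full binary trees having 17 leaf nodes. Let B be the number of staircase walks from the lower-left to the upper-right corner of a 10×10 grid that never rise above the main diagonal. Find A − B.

35340874

Full binary trees with 17 leaves have 17−1 = 16 internal nodes, so there are C_16 of them. So A = C_16 = 35357670.
Monotone paths in an n×n grid that stay weakly below the diagonal are counted by C_n; here n = 10. So B = C_10 = 16796.
A − B = 35357670 − 16796 = 35340874.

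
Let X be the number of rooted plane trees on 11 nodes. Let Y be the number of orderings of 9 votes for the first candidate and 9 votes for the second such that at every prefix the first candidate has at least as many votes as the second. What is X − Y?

Rooted ordered (plane) trees on m nodes have m−1 edges and are counted by C_{m−1}; m = 11 gives C_10. So X = C_10 = 16796.
Ballot sequences with n votes each where one side never trails are Dyck words, counted by C_n; here n = 9. So Y = C_9 = 4862.
X − Y = 16796 − 4862 = 11934.

11934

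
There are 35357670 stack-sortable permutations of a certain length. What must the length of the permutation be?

16

Stack-sortable permutations of [n] are counted by C_n, and C_16 = 35357670.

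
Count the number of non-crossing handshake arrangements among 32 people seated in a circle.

With 32 = 2·16 people, non-crossing handshake pairings are non-crossing perfect matchings on a circle, counted by C_16.
C_16 = C(32,16)/17 = 601080390/17 = 35357670.

35357670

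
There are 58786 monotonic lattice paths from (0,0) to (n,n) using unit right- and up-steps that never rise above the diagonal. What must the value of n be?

Such diagonal-avoiding paths in an n×n grid are counted by C_n, and C_11 = 58786.

11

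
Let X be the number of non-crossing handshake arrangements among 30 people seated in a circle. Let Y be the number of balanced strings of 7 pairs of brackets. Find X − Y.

9694416

Non-crossing handshake pairings of 2n people are counted by C_n; 30 people gives n = 15. So X = C_15 = 9694845.
Balanced strings of n pairs of brackets are counted by C_n; here n = 7. So Y = C_7 = 429.
X − Y = 9694845 − 429 = 9694416.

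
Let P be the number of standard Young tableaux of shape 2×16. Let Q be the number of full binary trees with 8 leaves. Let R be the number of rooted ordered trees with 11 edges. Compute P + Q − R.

35299313

Standard Young tableaux of shape 2×n are counted by C_n; here n = 16. So P = C_16 = 35357670.
Full binary trees with 8 leaves have 8−1 = 7 internal nodes, so there are C_7 of them. So Q = C_7 = 429.
A rooted plane tree with 11 edges has 12 nodes, and the count is C_11. So R = C_11 = 58786.
P + Q − R = 35357670 + 429 − 58786 = 35299313.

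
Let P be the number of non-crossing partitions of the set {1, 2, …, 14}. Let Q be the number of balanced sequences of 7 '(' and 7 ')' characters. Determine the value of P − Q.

2674011

The non-crossing partitions of [14] form a lattice of size C_14. So P = C_14 = 2674440.
Balanced strings of n pairs of brackets are counted by C_n; here n = 7. So Q = C_7 = 429.
P − Q = 2674440 − 429 = 2674011.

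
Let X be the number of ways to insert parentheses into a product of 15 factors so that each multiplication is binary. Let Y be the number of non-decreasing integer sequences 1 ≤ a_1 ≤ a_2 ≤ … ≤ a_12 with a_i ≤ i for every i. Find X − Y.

Ways to associate a product of 15 factors correspond to binary trees on 15 leaves, so the count is C_14. So X = C_14 = 2674440.
Weakly increasing sequences with a_i ≤ i biject with Dyck paths of semilength 12, so there are C_12. So Y = C_12 = 208012.
X − Y = 2674440 − 208012 = 2466428.

2466428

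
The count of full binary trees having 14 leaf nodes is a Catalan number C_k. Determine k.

13

Full binary trees with 14 leaves have 14−1 = 13 internal nodes, so there are C_13 of them.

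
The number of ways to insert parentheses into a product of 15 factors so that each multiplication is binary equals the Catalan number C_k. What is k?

Bracketing 15 factors into binary products is counted by C_{15−1} = C_14.

14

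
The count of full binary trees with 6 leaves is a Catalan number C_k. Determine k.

5

A full binary tree with L leaves has L−1 internal nodes and is counted by C_{L−1}; L = 6 gives C_5.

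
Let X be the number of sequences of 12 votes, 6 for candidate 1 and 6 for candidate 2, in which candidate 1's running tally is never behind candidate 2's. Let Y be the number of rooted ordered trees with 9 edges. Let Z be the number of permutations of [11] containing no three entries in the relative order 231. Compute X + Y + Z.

63780

Reading a vote for the leader as '(' and for the other as ')' turns such a sequence into a balanced string of 6 pairs, so the count is C_6. So X = C_6 = 132.
A rooted plane tree with 9 edges has 10 nodes, and the count is C_9. So Y = C_9 = 4862.
Permutations of [n] avoiding any single length-3 pattern are counted by C_n; here n = 11. So Z = C_11 = 58786.
X + Y + Z = 132 + 4862 + 58786 = 63780.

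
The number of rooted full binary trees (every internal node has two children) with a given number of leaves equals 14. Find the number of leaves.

5

Full binary trees with L leaves are counted by C_{L−1}. The Catalan number equal to 14 is C_4.
So the index is 4, and the number of leaves is 4 + 1 = 5.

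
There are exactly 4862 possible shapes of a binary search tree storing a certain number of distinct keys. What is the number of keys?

9

Binary search tree shapes on n keys are counted by C_n, and C_9 = 4862.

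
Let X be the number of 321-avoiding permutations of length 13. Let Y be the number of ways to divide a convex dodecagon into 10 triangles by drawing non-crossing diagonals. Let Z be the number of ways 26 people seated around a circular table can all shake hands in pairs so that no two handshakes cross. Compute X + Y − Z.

Permutations of [n] avoiding any single length-3 pattern are counted by C_n; here n = 13. So X = C_13 = 742900.
The number of triangulations of a 12-gon is the Catalan number C_10 (index = sides − 2). So Y = C_10 = 16796.
With 26 = 2·13 people, non-crossing handshake pairings are non-crossing perfect matchings on a circle, counted by C_13. So Z = C_13 = 742900.
X + Y − Z = 742900 + 16796 − 742900 = 16796.

16796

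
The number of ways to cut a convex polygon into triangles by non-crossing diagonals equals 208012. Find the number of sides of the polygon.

Triangulations of a convex m-gon are counted by C_{m−2}; 208012 = C_12.
So m − 2 = 12, giving m = 14 sides.

14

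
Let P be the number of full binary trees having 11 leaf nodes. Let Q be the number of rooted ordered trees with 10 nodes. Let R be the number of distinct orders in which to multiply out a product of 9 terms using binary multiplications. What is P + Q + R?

23088

A full binary tree with L leaves has L−1 internal nodes and is counted by C_{L−1}; L = 11 gives C_10. So P = C_10 = 16796.
A rooted plane tree on 10 nodes has 9 edges, and such trees are counted by C_9. So Q = C_9 = 4862.
Ways to associate a product of 9 factors correspond to binary trees on 9 leaves, so the count is C_8. So R = C_8 = 1430.
P + Q + R = 16796 + 4862 + 1430 = 23088.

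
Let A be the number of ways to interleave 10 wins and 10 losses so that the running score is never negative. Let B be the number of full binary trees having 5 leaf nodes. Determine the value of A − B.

16782

Reading a vote for the leader as '(' and for the other as ')' turns such a sequence into a balanced string of 10 pairs, so the count is C_10. So A = C_10 = 16796.
A full binary tree with L leaves has L−1 internal nodes and is counted by C_{L−1}; L = 5 gives C_4. So B = C_4 = 14.
A − B = 16796 − 14 = 16782.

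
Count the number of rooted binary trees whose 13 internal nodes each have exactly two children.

742900

Full binary trees with n internal nodes are counted by C_n; here n = 13.
C_13 = 742900.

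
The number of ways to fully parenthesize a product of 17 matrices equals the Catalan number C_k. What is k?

Parenthesizations of m factors correspond to full binary trees with m leaves, counted by C_{m−1}; m = 17 gives C_16.

16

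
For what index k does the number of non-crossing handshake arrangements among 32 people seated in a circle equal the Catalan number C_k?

With 32 = 2·16 people, non-crossing handshake pairings are non-crossing perfect matchings on a circle, counted by C_16.

16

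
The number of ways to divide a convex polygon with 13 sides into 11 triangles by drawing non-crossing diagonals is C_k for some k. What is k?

11

A convex 13-gon is triangulated into 11 triangles, and the number of such triangulations is the Catalan number C_{13−2} = C_11.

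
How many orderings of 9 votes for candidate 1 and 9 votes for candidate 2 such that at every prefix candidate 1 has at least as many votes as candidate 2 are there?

4862

Reading a vote for the leader as '(' and for the other as ')' turns such a sequence into a balanced string of 9 pairs, so the count is C_9.
C_9 = C_8 · 2(2·8+1)/(8+2) = 1430 · 34/10 = 4862.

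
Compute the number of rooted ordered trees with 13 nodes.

A rooted plane tree on 13 nodes has 12 edges, and such trees are counted by C_12.
C_12 = C(24,12)/13 = 2704156/13 = 208012.

208012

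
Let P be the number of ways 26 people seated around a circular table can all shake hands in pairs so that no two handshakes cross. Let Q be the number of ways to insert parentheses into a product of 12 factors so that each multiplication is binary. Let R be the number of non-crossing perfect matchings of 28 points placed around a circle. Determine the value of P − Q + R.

Non-crossing handshake pairings of 2n people are counted by C_n; 26 people gives n = 13. So P = C_13 = 742900.
Ways to associate a product of 12 factors correspond to binary trees on 12 leaves, so the count is C_11. So Q = C_11 = 58786.
Pairing 28 circle points by 14 non-crossing chords gives C_14 matchings. So R = C_14 = 2674440.
P − Q + R = 742900 − 58786 + 2674440 = 3358554.

3358554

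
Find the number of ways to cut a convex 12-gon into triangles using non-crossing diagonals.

A convex 12-gon is triangulated into 10 triangles, and the number of such triangulations is the Catalan number C_{12−2} = C_10.
C_10 = C_9 · 2(2·9+1)/(9+2) = 4862 · 38/11 = 16796.

16796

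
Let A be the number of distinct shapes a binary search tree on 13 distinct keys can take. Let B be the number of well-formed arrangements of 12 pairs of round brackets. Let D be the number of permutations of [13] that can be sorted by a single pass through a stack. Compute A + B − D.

There are C_n binary search tree shapes on n keys; with n = 13 that is C_13. So A = C_13 = 742900.
Balanced strings of n pairs of brackets are counted by C_n; here n = 12. So B = C_12 = 208012.
Stack-sortable permutations are exactly the 231-avoiding ones, counted by C_n; here n = 13. So D = C_13 = 742900.
A + B − D = 742900 + 208012 − 742900 = 208012.

208012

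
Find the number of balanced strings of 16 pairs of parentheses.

35357670

A balanced arrangement of 16 bracket pairs is a Dyck word of semilength 16, so the count is C_16.
C_16 = C_15 · 2(2·15+1)/(15+2) = 9694845 · 62/17 = 35357670.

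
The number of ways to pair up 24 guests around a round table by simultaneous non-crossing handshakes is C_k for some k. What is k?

12

Non-crossing handshake pairings of 2n people are counted by C_n; 24 people gives n = 12.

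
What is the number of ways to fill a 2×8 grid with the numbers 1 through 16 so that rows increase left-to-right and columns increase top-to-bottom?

1430

Standard Young tableaux of shape 2×n are counted by C_n; here n = 8.
C_8 = 1430.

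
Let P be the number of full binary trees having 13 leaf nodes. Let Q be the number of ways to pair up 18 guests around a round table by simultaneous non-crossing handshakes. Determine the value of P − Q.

203150

A full binary tree with L leaves has L−1 internal nodes and is counted by C_{L−1}; L = 13 gives C_12. So P = C_12 = 208012.
Non-crossing handshake pairings of 2n people are counted by C_n; 18 people gives n = 9. So Q = C_9 = 4862.
P − Q = 208012 − 4862 = 203150.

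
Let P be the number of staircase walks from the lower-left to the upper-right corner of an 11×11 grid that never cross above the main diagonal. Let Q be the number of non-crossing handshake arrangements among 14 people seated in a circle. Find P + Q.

59215

Sub-diagonal monotone paths from (0,0) to (11,11) biject with Dyck paths of semilength 11, giving C_11. So P = C_11 = 58786.
Non-crossing handshake pairings of 2n people are counted by C_n; 14 people gives n = 7. So Q = C_7 = 429.
P + Q = 58786 + 429 = 59215.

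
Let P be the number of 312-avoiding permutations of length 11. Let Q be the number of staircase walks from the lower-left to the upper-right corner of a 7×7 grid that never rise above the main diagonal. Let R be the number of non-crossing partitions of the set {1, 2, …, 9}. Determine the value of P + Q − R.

Permutations of [n] avoiding any single length-3 pattern are counted by C_n; here n = 11. So P = C_11 = 58786.
Sub-diagonal monotone paths from (0,0) to (7,7) biject with Dyck paths of semilength 7, giving C_7. So Q = C_7 = 429.
The non-crossing partitions of [9] form a lattice of size C_9. So R = C_9 = 4862.
P + Q − R = 58786 + 429 − 4862 = 54353.

54353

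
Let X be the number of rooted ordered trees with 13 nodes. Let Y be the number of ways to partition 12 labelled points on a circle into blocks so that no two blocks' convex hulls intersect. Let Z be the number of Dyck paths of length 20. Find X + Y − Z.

399228

Rooted ordered (plane) trees on m nodes have m−1 edges and are counted by C_{m−1}; m = 13 gives C_12. So X = C_12 = 208012.
Non-crossing partitions of an n-element set are counted by C_n; here n = 12. So Y = C_12 = 208012.
Paths of 10 up- and 10 down-steps that never dip below the axis are Dyck paths; their count is C_10. So Z = C_10 = 16796.
X + Y − Z = 208012 + 208012 − 16796 = 399228.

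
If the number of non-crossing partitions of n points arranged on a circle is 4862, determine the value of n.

Non-crossing partitions of [n] are counted by C_n, and C_9 = 4862.

9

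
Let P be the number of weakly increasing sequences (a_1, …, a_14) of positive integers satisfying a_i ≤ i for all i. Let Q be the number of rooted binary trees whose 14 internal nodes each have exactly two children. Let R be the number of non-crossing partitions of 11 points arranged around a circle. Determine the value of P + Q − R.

5290094

Such sub-staircase sequences of length n are counted by C_n; here n = 14. So P = C_14 = 2674440.
Full binary trees with n internal nodes are counted by C_n; here n = 14. So Q = C_14 = 2674440.
The non-crossing partitions of [11] form a lattice of size C_11. So R = C_11 = 58786.
P + Q − R = 2674440 + 2674440 − 58786 = 5290094.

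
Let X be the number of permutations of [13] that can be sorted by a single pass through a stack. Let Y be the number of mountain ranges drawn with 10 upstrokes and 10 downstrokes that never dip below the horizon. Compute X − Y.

By Knuth's characterisation, the stack-sortable permutations of length 13 are the 231-avoiders, numbering C_13. So X = C_13 = 742900.
A Dyck path with 10 up-steps and 10 down-steps has semilength 10, so there are C_10 of them. So Y = C_10 = 16796.
X − Y = 742900 − 16796 = 726104.

726104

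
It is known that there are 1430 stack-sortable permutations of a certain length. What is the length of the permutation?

Stack-sortable permutations of [n] are counted by C_n, and C_8 = 1430.

8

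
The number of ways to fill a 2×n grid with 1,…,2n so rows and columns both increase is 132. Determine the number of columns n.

6

Standard Young tableaux of shape 2×n are counted by C_n; 132 = C_6.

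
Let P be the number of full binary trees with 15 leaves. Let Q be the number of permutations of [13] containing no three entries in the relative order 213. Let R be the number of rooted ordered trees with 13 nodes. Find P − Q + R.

A full binary tree with L leaves has L−1 internal nodes and is counted by C_{L−1}; L = 15 gives C_14. So P = C_14 = 2674440.
Permutations of [n] avoiding any single length-3 pattern are counted by C_n; here n = 13. So Q = C_13 = 742900.
A rooted plane tree on 13 nodes has 12 edges, and such trees are counted by C_12. So R = C_12 = 208012.
P − Q + R = 2674440 − 742900 + 208012 = 2139552.

2139552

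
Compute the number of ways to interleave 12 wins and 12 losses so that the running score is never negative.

Ballot sequences with n votes each where one side never trails are Dyck words, counted by C_n; here n = 12.
C_12 = C(24,12)/13 = 2704156/13 = 208012.

208012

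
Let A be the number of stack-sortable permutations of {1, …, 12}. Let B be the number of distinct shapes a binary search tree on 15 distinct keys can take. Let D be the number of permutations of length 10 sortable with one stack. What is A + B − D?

By Knuth's characterisation, the stack-sortable permutations of length 12 are the 231-avoiders, numbering C_12. So A = C_12 = 208012.
Rooted binary trees with 15 nodes (each child slot possibly empty) number C_15. So B = C_15 = 9694845.
Stack-sortable permutations are exactly the 231-avoiding ones, counted by C_n; here n = 10. So D = C_10 = 16796.
A + B − D = 208012 + 9694845 − 16796 = 9886061.

9886061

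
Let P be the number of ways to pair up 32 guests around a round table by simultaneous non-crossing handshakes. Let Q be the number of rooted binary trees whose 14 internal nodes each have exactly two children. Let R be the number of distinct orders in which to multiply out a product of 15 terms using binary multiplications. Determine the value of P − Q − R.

30008790

Non-crossing handshake pairings of 2n people are counted by C_n; 32 people gives n = 16. So P = C_16 = 35357670.
Full binary trees with n internal nodes are counted by C_n; here n = 14. So Q = C_14 = 2674440.
Bracketing 15 factors into binary products is counted by C_{15−1} = C_14. So R = C_14 = 2674440.
P − Q − R = 35357670 − 2674440 − 2674440 = 30008790.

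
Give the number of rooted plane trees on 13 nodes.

208012

Rooted ordered (plane) trees on m nodes have m−1 edges and are counted by C_{m−1}; m = 13 gives C_12.
C_12 = C_11 · 2(2·11+1)/(11+2) = 58786 · 46/13 = 208012.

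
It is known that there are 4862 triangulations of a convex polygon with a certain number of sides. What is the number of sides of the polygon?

11

Triangulations of a convex m-gon are counted by C_{m−2}. Since C_9 = 4862, the index is 9.
So m − 2 = 9, giving m = 11 sides.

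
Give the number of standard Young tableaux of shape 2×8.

By the hook-length formula (or a Dyck-path bijection), SYT of shape 2×8 number C_8.
C_8 = 1430.

1430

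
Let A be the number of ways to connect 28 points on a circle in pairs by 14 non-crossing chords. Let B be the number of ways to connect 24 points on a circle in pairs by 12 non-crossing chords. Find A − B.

2466428

Non-crossing perfect matchings of 2n points on a circle are counted by C_n; with 28 points, n = 14. So A = C_14 = 2674440.
Pairing 24 circle points by 12 non-crossing chords gives C_12 matchings. So B = C_12 = 208012.
A − B = 2674440 − 208012 = 2466428.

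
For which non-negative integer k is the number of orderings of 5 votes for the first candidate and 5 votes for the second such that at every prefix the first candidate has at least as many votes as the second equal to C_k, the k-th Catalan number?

5

Reading a vote for the leader as '(' and for the other as ')' turns such a sequence into a balanced string of 5 pairs, so the count is C_5.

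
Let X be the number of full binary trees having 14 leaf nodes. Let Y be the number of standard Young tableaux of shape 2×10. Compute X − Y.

726104

Full binary trees with 14 leaves have 14−1 = 13 internal nodes, so there are C_13 of them. So X = C_13 = 742900.
Standard Young tableaux of shape 2×n are counted by C_n; here n = 10. So Y = C_10 = 16796.
X − Y = 742900 − 16796 = 726104.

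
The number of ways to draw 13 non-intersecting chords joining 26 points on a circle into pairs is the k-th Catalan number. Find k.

13

Pairing 26 circle points by 13 non-crossing chords gives C_13 matchings.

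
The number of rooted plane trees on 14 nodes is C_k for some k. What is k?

13

Rooted ordered (plane) trees on m nodes have m−1 edges and are counted by C_{m−1}; m = 14 gives C_13.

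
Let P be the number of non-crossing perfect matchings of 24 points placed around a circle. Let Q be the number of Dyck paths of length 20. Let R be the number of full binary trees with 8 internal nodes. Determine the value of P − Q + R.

Pairing 24 circle points by 12 non-crossing chords gives C_12 matchings. So P = C_12 = 208012.
A Dyck path with 10 up-steps and 10 down-steps has semilength 10, so there are C_10 of them. So Q = C_10 = 16796.
The number of full binary trees on 8 internal nodes is the Catalan number C_8. So R = C_8 = 1430.
P − Q + R = 208012 − 16796 + 1430 = 192646.

192646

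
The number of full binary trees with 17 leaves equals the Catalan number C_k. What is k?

Full binary trees with 17 leaves have 17−1 = 16 internal nodes, so there are C_16 of them.

16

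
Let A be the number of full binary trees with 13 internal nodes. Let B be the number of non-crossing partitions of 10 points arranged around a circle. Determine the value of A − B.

726104

The number of full binary trees on 13 internal nodes is the Catalan number C_13. So A = C_13 = 742900.
The non-crossing partitions of [10] form a lattice of size C_10. So B = C_10 = 16796.
A − B = 742900 − 16796 = 726104.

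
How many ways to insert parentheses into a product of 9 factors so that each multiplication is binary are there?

Ways to associate a product of 9 factors correspond to binary trees on 9 leaves, so the count is C_8.
C_8 = C_7 · 2(2·7+1)/(7+2) = 429 · 30/9 = 1430.

1430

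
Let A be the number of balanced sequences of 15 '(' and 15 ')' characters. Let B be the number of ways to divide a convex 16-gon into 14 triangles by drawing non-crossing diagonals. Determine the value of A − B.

7020405

A balanced arrangement of 15 bracket pairs is a Dyck word of semilength 15, so the count is C_15. So A = C_15 = 9694845.
Triangulations of a convex m-gon are counted by C_{m−2}; with m = 16 this is C_14. So B = C_14 = 2674440.
A − B = 9694845 − 2674440 = 7020405.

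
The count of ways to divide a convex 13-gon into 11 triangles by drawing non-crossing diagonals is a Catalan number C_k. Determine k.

The number of triangulations of a 13-gon is the Catalan number C_11 (index = sides − 2).

11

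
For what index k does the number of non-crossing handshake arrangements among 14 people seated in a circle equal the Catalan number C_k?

7

Non-crossing handshake pairings of 2n people are counted by C_n; 14 people gives n = 7.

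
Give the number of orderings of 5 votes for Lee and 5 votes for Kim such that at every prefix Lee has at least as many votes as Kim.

Ballot sequences with n votes each where one side never trails are Dyck words, counted by C_n; here n = 5.
C_5 = C_4 · 2(2·4+1)/(4+2) = 14 · 18/6 = 42.

42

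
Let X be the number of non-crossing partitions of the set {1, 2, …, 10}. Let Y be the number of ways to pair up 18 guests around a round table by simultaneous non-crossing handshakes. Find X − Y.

11934

Non-crossing partitions of an n-element set are counted by C_n; here n = 10. So X = C_10 = 16796.
With 18 = 2·9 people, non-crossing handshake pairings are non-crossing perfect matchings on a circle, counted by C_9. So Y = C_9 = 4862.
X − Y = 16796 − 4862 = 11934.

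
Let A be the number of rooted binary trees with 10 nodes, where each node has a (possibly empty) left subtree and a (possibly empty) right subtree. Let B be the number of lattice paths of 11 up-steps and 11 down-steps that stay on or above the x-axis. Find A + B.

Binary trees (left/right distinguished) on n nodes are counted by C_n; here n = 10. So A = C_10 = 16796.
Paths of 11 up- and 11 down-steps that never dip below the axis are Dyck paths; their count is C_11. So B = C_11 = 58786.
A + B = 16796 + 58786 = 75582.

75582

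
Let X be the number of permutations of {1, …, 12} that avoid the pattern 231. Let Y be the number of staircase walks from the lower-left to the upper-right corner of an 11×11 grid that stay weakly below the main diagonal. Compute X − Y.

149226

For any fixed pattern of length 3, the pattern-avoiding permutations of [12] number C_12. So X = C_12 = 208012.
Monotone paths in an n×n grid that stay weakly below the diagonal are counted by C_n; here n = 11. So Y = C_11 = 58786.
X − Y = 208012 − 58786 = 149226.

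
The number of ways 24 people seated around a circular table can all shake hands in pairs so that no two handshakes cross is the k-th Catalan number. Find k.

With 24 = 2·12 people, non-crossing handshake pairings are non-crossing perfect matchings on a circle, counted by C_12.

12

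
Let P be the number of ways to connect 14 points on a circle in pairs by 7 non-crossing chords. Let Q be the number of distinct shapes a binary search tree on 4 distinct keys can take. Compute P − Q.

415

Non-crossing perfect matchings of 2n points on a circle are counted by C_n; with 14 points, n = 7. So P = C_7 = 429.
There are C_n binary search tree shapes on n keys; with n = 4 that is C_4. So Q = C_4 = 14.
P − Q = 429 − 14 = 415.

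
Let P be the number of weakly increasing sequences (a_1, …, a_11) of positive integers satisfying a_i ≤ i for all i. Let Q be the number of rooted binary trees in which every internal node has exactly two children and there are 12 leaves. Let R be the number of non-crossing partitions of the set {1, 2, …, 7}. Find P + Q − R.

Such sub-staircase sequences of length n are counted by C_n; here n = 11. So P = C_11 = 58786.
Full binary trees with 12 leaves have 12−1 = 11 internal nodes, so there are C_11 of them. So Q = C_11 = 58786.
Non-crossing partitions of an n-element set are counted by C_n; here n = 7. So R = C_7 = 429.
P + Q − R = 58786 + 58786 − 429 = 117143.

117143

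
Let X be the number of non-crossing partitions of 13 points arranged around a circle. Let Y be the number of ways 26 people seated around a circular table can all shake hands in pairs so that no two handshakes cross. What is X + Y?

The non-crossing partitions of [13] form a lattice of size C_13. So X = C_13 = 742900.
Non-crossing handshake pairings of 2n people are counted by C_n; 26 people gives n = 13. So Y = C_13 = 742900.
X + Y = 742900 + 742900 = 1485800.

1485800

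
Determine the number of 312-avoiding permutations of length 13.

Permutations of [n] avoiding any single length-3 pattern are counted by C_n; here n = 13.
C_13 = C(26,13)/14 = 10400600/14 = 742900.

742900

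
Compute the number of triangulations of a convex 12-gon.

16796

Triangulations of a convex m-gon are counted by C_{m−2}; with m = 12 this is C_10.
C_10 = C_9 · 2(2·9+1)/(9+2) = 4862 · 38/11 = 16796.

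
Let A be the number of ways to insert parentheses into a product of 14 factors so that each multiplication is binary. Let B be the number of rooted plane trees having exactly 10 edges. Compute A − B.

726104

Parenthesizations of m factors correspond to full binary trees with m leaves, counted by C_{m−1}; m = 14 gives C_13. So A = C_13 = 742900.
Rooted ordered trees with n edges are counted by C_n; here n = 10. So B = C_10 = 16796.
A − B = 742900 − 16796 = 726104.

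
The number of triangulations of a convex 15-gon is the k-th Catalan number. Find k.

13

Triangulations of a convex m-gon are counted by C_{m−2}; with m = 15 this is C_13.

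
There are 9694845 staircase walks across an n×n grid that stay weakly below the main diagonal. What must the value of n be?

15

Such diagonal-avoiding paths in an n×n grid are counted by C_n. Since C_15 = 9694845, the index is 15.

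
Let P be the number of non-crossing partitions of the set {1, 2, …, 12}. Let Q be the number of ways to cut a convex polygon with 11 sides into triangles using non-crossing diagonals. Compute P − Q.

203150

Non-crossing partitions of an n-element set are counted by C_n; here n = 12. So P = C_12 = 208012.
A convex 11-gon is triangulated into 9 triangles, and the number of such triangulations is the Catalan number C_{11−2} = C_9. So Q = C_9 = 4862.
P − Q = 208012 − 4862 = 203150.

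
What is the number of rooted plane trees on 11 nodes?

A rooted plane tree on 11 nodes has 10 edges, and such trees are counted by C_10.
C_10 = C(20,10)/11 = 184756/11 = 16796.

16796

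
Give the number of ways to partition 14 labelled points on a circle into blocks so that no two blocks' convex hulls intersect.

The non-crossing partitions of [14] form a lattice of size C_14.
C_14 = 2674440.

2674440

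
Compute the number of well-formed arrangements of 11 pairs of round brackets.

A balanced arrangement of 11 bracket pairs is a Dyck word of semilength 11, so the count is C_11.
C_11 = C_10 · 2(2·10+1)/(10+2) = 16796 · 42/12 = 58786.

58786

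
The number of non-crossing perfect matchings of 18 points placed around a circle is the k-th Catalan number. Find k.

9

Non-crossing perfect matchings of 2n points on a circle are counted by C_n; with 18 points, n = 9.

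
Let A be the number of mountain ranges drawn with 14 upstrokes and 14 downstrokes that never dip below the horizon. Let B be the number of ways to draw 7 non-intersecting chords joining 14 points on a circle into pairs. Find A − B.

2674011

A Dyck path with 14 up-steps and 14 down-steps has semilength 14, so there are C_14 of them. So A = C_14 = 2674440.
Pairing 14 circle points by 7 non-crossing chords gives C_7 matchings. So B = C_7 = 429.
A − B = 2674440 − 429 = 2674011.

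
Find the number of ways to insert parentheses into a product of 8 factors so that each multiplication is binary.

429

Ways to associate a product of 8 factors correspond to binary trees on 8 leaves, so the count is C_7.
C_7 = C_6 · 2(2·6+1)/(6+2) = 132 · 26/8 = 429.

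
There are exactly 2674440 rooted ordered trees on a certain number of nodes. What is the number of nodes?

15

Rooted ordered trees on m nodes are counted by C_{m−1}, and C_14 = 2674440.
So the index is 14, and the number of nodes is 14 + 1 = 15.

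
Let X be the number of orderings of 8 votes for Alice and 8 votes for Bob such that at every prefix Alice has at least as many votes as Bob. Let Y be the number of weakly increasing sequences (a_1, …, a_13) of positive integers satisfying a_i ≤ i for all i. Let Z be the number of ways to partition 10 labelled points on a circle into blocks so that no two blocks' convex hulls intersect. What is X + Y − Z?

Reading a vote for the leader as '(' and for the other as ')' turns such a sequence into a balanced string of 8 pairs, so the count is C_8. So X = C_8 = 1430.
Such sub-staircase sequences of length n are counted by C_n; here n = 13. So Y = C_13 = 742900.
The non-crossing partitions of [10] form a lattice of size C_10. So Z = C_10 = 16796.
X + Y − Z = 1430 + 742900 − 16796 = 727534.

727534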